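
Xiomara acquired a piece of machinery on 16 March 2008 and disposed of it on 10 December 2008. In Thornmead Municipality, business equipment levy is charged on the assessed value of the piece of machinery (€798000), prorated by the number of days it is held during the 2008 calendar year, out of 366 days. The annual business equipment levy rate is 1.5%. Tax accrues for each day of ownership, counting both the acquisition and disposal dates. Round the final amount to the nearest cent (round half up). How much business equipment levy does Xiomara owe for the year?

Days held (16 March – 10 December 2008): 270 out of 366
Tax = €798000 × 1.5% × 270/366 = €8830.3279

€8830.33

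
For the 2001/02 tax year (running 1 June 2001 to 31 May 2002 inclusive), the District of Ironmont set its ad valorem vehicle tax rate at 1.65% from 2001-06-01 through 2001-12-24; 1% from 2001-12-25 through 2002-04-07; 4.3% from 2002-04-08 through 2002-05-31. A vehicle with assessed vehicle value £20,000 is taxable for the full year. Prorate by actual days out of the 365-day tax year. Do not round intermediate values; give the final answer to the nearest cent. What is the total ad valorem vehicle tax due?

2001-06-01 to 2001-12-24: 207 days at 1.65% → £20,000 × 1.65% × 207/365 = £187.1507
2001-12-25 to 2002-04-07: 104 days at 1% → £20,000 × 1% × 104/365 = £56.9863
2002-04-08 to 2002-05-31: 54 days at 4.3% → £20,000 × 4.3% × 54/365 = £127.2329
Total = £371.3699

£371.37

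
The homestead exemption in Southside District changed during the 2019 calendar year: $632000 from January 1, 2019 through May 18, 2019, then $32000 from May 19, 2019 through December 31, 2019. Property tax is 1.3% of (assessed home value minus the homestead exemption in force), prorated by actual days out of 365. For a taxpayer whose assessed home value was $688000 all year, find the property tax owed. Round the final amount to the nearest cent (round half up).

$5578.96

January 1 – May 18, 2019: 138 days, exemption $632000 → ($688000 − $632000) × 1.3% × 138/365 = $275.2438
May 19 – December 31, 2019: 227 days, exemption $32000 → ($688000 − $32000) × 1.3% × 227/365 = $5303.7151
Total = $5578.9589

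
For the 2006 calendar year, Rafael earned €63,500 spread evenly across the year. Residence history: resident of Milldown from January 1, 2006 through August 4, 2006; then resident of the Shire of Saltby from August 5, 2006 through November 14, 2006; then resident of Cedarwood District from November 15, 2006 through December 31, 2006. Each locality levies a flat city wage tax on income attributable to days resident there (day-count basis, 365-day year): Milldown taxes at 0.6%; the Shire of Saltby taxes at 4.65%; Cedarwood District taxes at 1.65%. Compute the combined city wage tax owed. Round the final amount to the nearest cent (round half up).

Milldown, January 1 – August 4, 2006: 216 days → €63,500 × 0.6% × 216/365 = €225.4685
The Shire of Saltby, August 5 – November 14, 2006: 102 days → €63,500 × 4.65% × 102/365 = €825.1521
Cedarwood District, November 15 – December 31, 2006: 47 days → €63,500 × 1.65% × 47/365 = €134.9158
Total = €1,185.5363

€1,185.54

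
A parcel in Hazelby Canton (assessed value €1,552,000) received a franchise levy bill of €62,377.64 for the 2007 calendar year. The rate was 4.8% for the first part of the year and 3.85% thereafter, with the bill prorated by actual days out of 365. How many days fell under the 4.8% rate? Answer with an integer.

65 days

Let d = days at the first rate; then 365 − d days at the second rate.
€1,552,000 × [4.8%·d + 3.85%·(365−d)] / 365 = €62,377.64
Solving gives d = 65, so the new rate took effect on 7 March 2007.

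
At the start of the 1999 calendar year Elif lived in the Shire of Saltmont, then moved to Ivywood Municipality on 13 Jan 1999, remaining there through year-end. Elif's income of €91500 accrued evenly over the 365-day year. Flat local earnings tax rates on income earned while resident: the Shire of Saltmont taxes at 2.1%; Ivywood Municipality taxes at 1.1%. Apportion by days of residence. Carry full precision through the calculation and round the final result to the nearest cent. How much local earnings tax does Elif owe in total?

The Shire of Saltmont, 1 Jan – 12 Jan 1999: 12 days → €91500 × 2.1% × 12/365 = €63.1726
Ivywood Municipality, 13 Jan – 31 Dec 1999: 353 days → €91500 × 1.1% × 353/365 = €973.4096
Total = €1036.5822

€1036.58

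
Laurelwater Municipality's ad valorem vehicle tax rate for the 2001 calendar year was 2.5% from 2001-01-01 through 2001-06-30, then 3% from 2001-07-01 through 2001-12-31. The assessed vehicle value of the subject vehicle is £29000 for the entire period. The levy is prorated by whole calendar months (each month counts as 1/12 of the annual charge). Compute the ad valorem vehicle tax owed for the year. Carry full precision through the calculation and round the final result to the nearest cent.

2001-01-01 to 2001-06-30: 6 months at 2.5% → £29000 × 2.5% × 6/12 = £362.5000
2001-07-01 to 2001-12-31: 6 months at 3% → £29000 × 3% × 6/12 = £435.0000
Total = £797.5000

£797.50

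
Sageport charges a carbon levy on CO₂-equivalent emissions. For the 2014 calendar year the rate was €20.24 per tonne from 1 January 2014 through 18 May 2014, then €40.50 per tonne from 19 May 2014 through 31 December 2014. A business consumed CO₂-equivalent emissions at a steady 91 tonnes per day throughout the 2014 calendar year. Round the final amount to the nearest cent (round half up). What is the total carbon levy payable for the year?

€1,090,782.42

1 January – 18 May 2014: 138 days × 91 tonnes/day = 12,558 tonnes at €20.24/tonne → €254,173.92
19 May – 31 December 2014: 227 days × 91 tonnes/day = 20,657 tonnes at €40.50/tonne → €836,608.50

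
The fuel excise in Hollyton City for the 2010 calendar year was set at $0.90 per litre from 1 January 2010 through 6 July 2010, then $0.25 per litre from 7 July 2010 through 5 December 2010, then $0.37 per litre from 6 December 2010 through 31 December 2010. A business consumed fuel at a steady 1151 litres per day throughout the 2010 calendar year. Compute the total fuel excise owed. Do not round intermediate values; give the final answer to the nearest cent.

$248523.92

1 January – 6 July 2010: 187 days × 1151 litres/day = 215,237 litres at $0.90/litre → $193713.30
7 July – 5 December 2010: 152 days × 1151 litres/day = 174,952 litres at $0.25/litre → $43738.00
6 December – 31 December 2010: 26 days × 1151 litres/day = 29,926 litres at $0.37/litre → $11072.62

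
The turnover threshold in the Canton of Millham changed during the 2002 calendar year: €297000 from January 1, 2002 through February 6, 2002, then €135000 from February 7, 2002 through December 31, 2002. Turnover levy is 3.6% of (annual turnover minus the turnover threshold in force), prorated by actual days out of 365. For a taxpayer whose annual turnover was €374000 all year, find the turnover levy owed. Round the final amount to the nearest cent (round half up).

€8012.81

January 1 – February 6, 2002: 37 days, exemption €297000 → (€374000 − €297000) × 3.6% × 37/365 = €280.9973
February 7 – December 31, 2002: 328 days, exemption €135000 → (€374000 − €135000) × 3.6% × 328/365 = €7731.8137
Total = €8012.8110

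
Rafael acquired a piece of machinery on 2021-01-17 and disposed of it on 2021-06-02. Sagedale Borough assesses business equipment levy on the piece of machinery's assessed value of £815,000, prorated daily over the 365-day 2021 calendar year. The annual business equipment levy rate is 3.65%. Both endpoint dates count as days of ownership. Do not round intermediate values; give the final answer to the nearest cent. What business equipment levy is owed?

£11,165.50

Days held (2021-01-17 to 2021-06-02): 137 out of 365
Tax = £815,000 × 3.65% × 137/365 = £11,165.5000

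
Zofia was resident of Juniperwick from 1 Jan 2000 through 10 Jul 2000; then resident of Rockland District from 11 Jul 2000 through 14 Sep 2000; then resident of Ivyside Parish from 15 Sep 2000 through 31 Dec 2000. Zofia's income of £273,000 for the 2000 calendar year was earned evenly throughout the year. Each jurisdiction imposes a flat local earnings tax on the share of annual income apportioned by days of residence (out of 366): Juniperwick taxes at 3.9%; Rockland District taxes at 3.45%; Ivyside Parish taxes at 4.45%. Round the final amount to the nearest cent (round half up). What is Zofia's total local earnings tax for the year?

Juniperwick, 1 Jan – 10 Jul 2000: 192 days → £273,000 × 3.9% × 192/366 = £5,585.3115
Rockland District, 11 Jul – 14 Sep 2000: 66 days → £273,000 × 3.45% × 66/366 = £1,698.4180
Ivyside Parish, 15 Sep – 31 Dec 2000: 108 days → £273,000 × 4.45% × 108/366 = £3,584.8033
Total = £10,868.5328

£10,868.53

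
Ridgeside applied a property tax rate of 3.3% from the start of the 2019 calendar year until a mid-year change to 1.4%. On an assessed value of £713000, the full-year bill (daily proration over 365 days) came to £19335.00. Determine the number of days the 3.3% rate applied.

252 days

Let d = days at the first rate; then 365 − d days at the second rate.
£713000 × [3.3%·d + 1.4%·(365−d)] / 365 = £19335.00
Solving gives d = 252, so the new rate took effect on 10 Sep 2019.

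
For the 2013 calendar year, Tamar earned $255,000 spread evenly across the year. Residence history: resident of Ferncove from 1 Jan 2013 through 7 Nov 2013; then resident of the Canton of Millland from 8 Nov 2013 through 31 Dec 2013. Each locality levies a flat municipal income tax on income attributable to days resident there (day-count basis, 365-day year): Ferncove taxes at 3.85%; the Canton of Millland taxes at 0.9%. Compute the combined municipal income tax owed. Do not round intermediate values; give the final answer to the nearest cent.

Ferncove, 1 Jan – 7 Nov 2013: 311 days → $255,000 × 3.85% × 311/365 = $8,365.0479
The Canton of Millland, 8 Nov – 31 Dec 2013: 54 days → $255,000 × 0.9% × 54/365 = $339.5342
Total = $8,704.5822

$8,704.58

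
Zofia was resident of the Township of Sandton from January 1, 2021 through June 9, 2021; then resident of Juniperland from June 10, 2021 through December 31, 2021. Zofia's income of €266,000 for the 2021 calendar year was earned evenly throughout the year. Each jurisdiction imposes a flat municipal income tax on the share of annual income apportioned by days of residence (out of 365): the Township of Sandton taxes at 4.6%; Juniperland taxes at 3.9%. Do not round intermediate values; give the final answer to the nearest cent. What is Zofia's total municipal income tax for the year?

The Township of Sandton, January 1 – June 9, 2021: 160 days → €266,000 × 4.6% × 160/365 = €5,363.7260
Juniperland, June 10 – December 31, 2021: 205 days → €266,000 × 3.9% × 205/365 = €5,826.4932
Total = €11,190.2192

€11,190.22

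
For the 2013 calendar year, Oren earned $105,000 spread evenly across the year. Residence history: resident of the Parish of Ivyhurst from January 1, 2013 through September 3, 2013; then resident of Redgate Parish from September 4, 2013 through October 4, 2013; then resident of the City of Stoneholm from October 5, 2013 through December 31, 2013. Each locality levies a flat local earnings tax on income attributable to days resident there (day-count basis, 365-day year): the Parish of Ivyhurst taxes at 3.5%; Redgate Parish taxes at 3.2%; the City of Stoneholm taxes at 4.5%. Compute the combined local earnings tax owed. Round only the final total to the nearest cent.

$3,901.40

The Parish of Ivyhurst, January 1 – September 3, 2013: 246 days → $105,000 × 3.5% × 246/365 = $2,476.8493
Redgate Parish, September 4 – October 4, 2013: 31 days → $105,000 × 3.2% × 31/365 = $285.3699
The City of Stoneholm, October 5 – December 31, 2013: 88 days → $105,000 × 4.5% × 88/365 = $1,139.1781
Total = $3,901.3973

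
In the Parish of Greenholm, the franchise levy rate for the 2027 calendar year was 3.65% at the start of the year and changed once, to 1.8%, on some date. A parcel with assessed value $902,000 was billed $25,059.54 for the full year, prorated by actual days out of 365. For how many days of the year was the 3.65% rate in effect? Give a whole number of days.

Let d = days at the first rate; then 365 − d days at the second rate.
$902,000 × [3.65%·d + 1.8%·(365−d)] / 365 = $25,059.54
Solving gives d = 193, so the new rate took effect on July 13, 2027.

193 days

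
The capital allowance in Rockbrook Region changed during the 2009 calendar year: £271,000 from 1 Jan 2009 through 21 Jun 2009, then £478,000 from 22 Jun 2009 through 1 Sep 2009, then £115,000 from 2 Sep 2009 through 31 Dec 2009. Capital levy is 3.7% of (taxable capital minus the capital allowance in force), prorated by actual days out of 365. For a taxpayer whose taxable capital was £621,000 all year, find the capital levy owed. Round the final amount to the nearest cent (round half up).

1 Jan – 21 Jun 2009: 172 days, exemption £271,000 → (£621,000 − £271,000) × 3.7% × 172/365 = £6,102.4658
22 Jun – 1 Sep 2009: 72 days, exemption £478,000 → (£621,000 − £478,000) × 3.7% × 72/365 = £1,043.7041
2 Sep – 31 Dec 2009: 121 days, exemption £115,000 → (£621,000 − £115,000) × 3.7% × 121/365 = £6,206.4712
Total = £13,352.6411

£13,352.64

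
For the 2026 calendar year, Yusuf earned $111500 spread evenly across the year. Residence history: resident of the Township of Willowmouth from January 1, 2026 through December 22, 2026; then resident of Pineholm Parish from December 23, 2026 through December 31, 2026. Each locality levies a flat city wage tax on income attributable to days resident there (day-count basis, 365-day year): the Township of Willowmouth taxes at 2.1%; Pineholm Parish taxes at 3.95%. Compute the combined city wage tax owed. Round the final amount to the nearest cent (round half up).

The Township of Willowmouth, January 1 – December 22, 2026: 356 days → $111500 × 2.1% × 356/365 = $2283.7644
Pineholm Parish, December 23 – December 31, 2026: 9 days → $111500 × 3.95% × 9/365 = $108.5979
Total = $2392.3623

$2392.36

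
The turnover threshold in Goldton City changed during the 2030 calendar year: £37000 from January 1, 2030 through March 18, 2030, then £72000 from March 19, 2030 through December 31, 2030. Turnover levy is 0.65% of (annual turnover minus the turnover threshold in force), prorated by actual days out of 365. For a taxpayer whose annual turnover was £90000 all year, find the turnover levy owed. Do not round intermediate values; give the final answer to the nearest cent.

£164.99

January 1 – March 18, 2030: 77 days, exemption £37000 → (£90000 − £37000) × 0.65% × 77/365 = £72.6753
March 19 – December 31, 2030: 288 days, exemption £72000 → (£90000 − £72000) × 0.65% × 288/365 = £92.3178
Total = £164.9932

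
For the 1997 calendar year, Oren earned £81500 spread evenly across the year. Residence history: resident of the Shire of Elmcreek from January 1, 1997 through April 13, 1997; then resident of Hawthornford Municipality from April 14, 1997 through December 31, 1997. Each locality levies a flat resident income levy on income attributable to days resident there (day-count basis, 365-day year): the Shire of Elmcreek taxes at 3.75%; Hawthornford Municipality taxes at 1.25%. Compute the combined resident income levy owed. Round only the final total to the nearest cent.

The Shire of Elmcreek, January 1 – April 13, 1997: 103 days → £81500 × 3.75% × 103/365 = £862.4486
Hawthornford Municipality, April 14 – December 31, 1997: 262 days → £81500 × 1.25% × 262/365 = £731.2671
Total = £1593.7158

£1593.72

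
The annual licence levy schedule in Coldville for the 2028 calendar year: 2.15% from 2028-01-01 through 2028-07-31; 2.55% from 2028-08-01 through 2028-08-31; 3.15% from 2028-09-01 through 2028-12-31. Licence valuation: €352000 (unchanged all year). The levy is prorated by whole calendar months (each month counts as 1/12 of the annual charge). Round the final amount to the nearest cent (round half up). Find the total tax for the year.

2028-01-01 to 2028-07-31: 7 months at 2.15% → €352000 × 2.15% × 7/12 = €4414.6667
2028-08-01 to 2028-08-31: 1 month at 2.55% → €352000 × 2.55% × 1/12 = €748.0000
2028-09-01 to 2028-12-31: 4 months at 3.15% → €352000 × 3.15% × 4/12 = €3696.0000
Total = €8858.6667

€8858.67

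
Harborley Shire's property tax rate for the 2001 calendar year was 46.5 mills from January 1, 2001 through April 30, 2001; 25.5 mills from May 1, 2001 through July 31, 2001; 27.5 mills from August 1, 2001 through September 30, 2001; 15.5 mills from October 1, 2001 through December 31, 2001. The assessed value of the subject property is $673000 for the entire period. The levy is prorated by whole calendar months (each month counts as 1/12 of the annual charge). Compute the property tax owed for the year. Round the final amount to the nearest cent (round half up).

January 1 – April 30, 2001: 4 months at 46.5 mills → $673000 × 4.65% × 4/12 = $10431.5000
May 1 – July 31, 2001: 3 months at 25.5 mills → $673000 × 2.55% × 3/12 = $4290.3750
August 1 – September 30, 2001: 2 months at 27.5 mills → $673000 × 2.75% × 2/12 = $3084.5833
October 1 – December 31, 2001: 3 months at 15.5 mills → $673000 × 1.55% × 3/12 = $2607.8750
Total = $20414.3333

$20414.33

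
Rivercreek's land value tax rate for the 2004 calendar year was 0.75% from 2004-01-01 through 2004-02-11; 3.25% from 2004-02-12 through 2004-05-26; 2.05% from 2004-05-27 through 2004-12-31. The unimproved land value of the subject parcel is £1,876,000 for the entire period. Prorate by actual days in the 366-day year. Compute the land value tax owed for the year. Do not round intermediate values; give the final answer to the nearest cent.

£42,117.74

2004-01-01 to 2004-02-11: 42 days at 0.75% → £1,876,000 × 0.75% × 42/366 = £1,614.5902
2004-02-12 to 2004-05-26: 105 days at 3.25% → £1,876,000 × 3.25% × 105/366 = £17,491.3934
2004-05-27 to 2004-12-31: 219 days at 2.05% → £1,876,000 × 2.05% × 219/366 = £23,011.7541
Total = £42,117.7377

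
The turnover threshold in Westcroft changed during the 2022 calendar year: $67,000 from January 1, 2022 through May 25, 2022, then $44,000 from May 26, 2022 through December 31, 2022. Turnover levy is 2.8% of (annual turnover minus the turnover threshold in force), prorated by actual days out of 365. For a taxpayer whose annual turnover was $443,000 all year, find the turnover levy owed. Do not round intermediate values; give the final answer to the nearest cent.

January 1 – May 25, 2022: 145 days, exemption $67,000 → ($443,000 − $67,000) × 2.8% × 145/365 = $4,182.3562
May 26 – December 31, 2022: 220 days, exemption $44,000 → ($443,000 − $44,000) × 2.8% × 220/365 = $6,733.8082
Total = $10,916.1644

$10,916.16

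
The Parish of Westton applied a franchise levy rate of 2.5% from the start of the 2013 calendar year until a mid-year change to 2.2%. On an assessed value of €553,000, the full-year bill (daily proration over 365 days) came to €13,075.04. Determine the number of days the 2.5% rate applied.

Let d = days at the first rate; then 365 − d days at the second rate.
€553,000 × [2.5%·d + 2.2%·(365−d)] / 365 = €13,075.04
Solving gives d = 200, so the new rate took effect on July 20, 2013.

200 days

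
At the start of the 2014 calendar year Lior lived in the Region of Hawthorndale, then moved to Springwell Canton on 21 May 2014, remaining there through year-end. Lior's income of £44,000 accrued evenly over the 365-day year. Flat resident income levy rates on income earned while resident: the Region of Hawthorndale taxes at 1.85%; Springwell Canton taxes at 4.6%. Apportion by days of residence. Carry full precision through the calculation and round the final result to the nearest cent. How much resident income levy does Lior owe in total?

The Region of Hawthorndale, 1 Jan – 20 May 2014: 140 days → £44,000 × 1.85% × 140/365 = £312.2192
Springwell Canton, 21 May – 31 Dec 2014: 225 days → £44,000 × 4.6% × 225/365 = £1,247.6712
Total = £1,559.8904

£1,559.89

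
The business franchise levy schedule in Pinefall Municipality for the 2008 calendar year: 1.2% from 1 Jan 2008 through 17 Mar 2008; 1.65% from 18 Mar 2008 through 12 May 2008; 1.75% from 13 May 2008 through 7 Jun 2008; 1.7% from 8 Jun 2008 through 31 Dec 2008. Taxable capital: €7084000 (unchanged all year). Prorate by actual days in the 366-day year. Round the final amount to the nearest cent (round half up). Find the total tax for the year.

€112685.92

1 Jan – 17 Mar 2008: 77 days at 1.2% → €7084000 × 1.2% × 77/366 = €17884.1967
18 Mar – 12 May 2008: 56 days at 1.65% → €7084000 × 1.65% × 56/366 = €17884.1967
13 May – 7 Jun 2008: 26 days at 1.75% → €7084000 × 1.75% × 26/366 = €8806.6120
8 Jun – 31 Dec 2008: 207 days at 1.7% → €7084000 × 1.7% × 207/366 = €68110.9180
Total = €112685.9235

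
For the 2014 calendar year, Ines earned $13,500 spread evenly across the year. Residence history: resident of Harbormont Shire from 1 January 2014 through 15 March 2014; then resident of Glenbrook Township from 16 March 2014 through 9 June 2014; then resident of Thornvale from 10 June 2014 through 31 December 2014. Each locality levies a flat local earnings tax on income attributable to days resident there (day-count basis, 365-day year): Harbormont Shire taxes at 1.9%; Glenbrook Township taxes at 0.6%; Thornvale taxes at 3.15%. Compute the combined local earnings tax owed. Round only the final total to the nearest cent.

Harbormont Shire, 1 January – 15 March 2014: 74 days → $13,500 × 1.9% × 74/365 = $52.0027
Glenbrook Township, 16 March – 9 June 2014: 86 days → $13,500 × 0.6% × 86/365 = $19.0849
Thornvale, 10 June – 31 December 2014: 205 days → $13,500 × 3.15% × 205/365 = $238.8390
Total = $309.9267

$309.93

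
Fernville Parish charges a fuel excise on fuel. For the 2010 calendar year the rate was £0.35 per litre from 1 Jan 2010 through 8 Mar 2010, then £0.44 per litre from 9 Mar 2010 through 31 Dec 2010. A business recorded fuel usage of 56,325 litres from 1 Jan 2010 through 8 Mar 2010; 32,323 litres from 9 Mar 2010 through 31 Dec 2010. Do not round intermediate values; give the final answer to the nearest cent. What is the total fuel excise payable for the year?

£33,935.87

1 Jan – 8 Mar 2010: 56,325 litres at £0.35/litre → £19,713.75
9 Mar – 31 Dec 2010: 32,323 litres at £0.44/litre → £14,222.12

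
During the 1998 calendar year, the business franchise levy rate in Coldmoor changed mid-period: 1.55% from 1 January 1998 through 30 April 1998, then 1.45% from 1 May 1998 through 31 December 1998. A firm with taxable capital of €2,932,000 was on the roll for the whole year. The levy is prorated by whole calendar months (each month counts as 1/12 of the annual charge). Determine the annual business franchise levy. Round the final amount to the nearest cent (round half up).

1 January – 30 April 1998: 4 months at 1.55% → €2,932,000 × 1.55% × 4/12 = €15,148.6667
1 May – 31 December 1998: 8 months at 1.45% → €2,932,000 × 1.45% × 8/12 = €28,342.6667
Total = €43,491.3333

€43,491.33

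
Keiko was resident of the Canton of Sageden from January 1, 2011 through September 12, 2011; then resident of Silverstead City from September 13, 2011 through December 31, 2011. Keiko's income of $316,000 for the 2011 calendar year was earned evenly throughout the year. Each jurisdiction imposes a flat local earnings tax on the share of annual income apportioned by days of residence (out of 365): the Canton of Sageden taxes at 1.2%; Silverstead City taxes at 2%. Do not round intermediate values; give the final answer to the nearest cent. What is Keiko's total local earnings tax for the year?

The Canton of Sageden, January 1 – September 12, 2011: 255 days → $316,000 × 1.2% × 255/365 = $2,649.2055
Silverstead City, September 13 – December 31, 2011: 110 days → $316,000 × 2% × 110/365 = $1,904.6575
Total = $4,553.8630

$4,553.86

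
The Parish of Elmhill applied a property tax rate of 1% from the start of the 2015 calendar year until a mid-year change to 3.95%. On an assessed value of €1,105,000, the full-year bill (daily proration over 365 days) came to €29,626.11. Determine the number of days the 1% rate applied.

Let d = days at the first rate; then 365 − d days at the second rate.
€1,105,000 × [1%·d + 3.95%·(365−d)] / 365 = €29,626.11
Solving gives d = 157, so the new rate took effect on June 7, 2015.

157 days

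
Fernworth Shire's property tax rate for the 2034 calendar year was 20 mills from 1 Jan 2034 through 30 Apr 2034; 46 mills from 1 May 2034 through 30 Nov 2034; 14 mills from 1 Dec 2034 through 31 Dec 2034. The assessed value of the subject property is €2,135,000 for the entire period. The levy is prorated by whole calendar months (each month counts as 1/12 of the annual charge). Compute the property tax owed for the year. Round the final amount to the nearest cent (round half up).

1 Jan – 30 Apr 2034: 4 months at 20 mills → €2,135,000 × 2% × 4/12 = €14,233.3333
1 May – 30 Nov 2034: 7 months at 46 mills → €2,135,000 × 4.6% × 7/12 = €57,289.1667
1 Dec – 31 Dec 2034: 1 month at 14 mills → €2,135,000 × 1.4% × 1/12 = €2,490.8333
Total = €74,013.3333

€74,013.33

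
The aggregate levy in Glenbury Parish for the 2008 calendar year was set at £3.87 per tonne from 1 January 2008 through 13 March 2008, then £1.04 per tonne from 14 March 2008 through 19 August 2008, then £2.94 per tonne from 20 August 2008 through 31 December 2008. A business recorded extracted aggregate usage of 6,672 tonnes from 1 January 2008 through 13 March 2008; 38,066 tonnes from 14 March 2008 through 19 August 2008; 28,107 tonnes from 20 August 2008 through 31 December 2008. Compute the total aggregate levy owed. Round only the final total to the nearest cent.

1 January – 13 March 2008: 6,672 tonnes at £3.87/tonne → £25,820.64
14 March – 19 August 2008: 38,066 tonnes at £1.04/tonne → £39,588.64
20 August – 31 December 2008: 28,107 tonnes at £2.94/tonne → £82,634.58

£148,043.86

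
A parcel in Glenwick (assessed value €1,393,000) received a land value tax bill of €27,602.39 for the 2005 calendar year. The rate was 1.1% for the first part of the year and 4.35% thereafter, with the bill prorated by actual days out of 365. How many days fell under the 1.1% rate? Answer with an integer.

266 days

Let d = days at the first rate; then 365 − d days at the second rate.
€1,393,000 × [1.1%·d + 4.35%·(365−d)] / 365 = €27,602.39
Solving gives d = 266, so the new rate took effect on 24 September 2005.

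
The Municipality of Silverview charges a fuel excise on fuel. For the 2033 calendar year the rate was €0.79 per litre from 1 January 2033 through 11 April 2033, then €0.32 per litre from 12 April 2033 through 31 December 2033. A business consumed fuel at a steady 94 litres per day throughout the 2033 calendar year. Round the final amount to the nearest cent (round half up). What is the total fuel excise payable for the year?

€15,441.38

1 January – 11 April 2033: 101 days × 94 litres/day = 9,494 litres at €0.79/litre → €7,500.26
12 April – 31 December 2033: 264 days × 94 litres/day = 24,816 litres at €0.32/litre → €7,941.12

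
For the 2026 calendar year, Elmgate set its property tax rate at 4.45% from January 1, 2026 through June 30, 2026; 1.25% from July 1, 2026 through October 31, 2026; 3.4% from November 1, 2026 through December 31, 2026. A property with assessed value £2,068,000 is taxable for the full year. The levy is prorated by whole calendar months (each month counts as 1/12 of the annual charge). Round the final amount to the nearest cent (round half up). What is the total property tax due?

£66,348.33

January 1 – June 30, 2026: 6 months at 4.45% → £2,068,000 × 4.45% × 6/12 = £46,013.0000
July 1 – October 31, 2026: 4 months at 1.25% → £2,068,000 × 1.25% × 4/12 = £8,616.6667
November 1 – December 31, 2026: 2 months at 3.4% → £2,068,000 × 3.4% × 2/12 = £11,718.6667
Total = £66,348.3333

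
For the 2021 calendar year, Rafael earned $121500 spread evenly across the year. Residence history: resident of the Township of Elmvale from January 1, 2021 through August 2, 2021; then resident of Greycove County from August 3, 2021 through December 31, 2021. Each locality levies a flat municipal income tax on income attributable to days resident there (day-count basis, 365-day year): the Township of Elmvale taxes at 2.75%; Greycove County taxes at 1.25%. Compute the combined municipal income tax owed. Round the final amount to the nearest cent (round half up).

The Township of Elmvale, January 1 – August 2, 2021: 214 days → $121500 × 2.75% × 214/365 = $1958.9795
Greycove County, August 3 – December 31, 2021: 151 days → $121500 × 1.25% × 151/365 = $628.3048
Total = $2587.2842

$2587.28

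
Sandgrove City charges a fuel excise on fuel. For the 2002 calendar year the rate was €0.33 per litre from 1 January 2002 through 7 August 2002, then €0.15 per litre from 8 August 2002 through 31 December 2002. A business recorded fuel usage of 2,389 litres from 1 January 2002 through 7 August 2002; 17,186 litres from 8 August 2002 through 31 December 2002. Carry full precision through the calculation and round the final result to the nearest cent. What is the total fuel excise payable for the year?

€3,366.27

1 January – 7 August 2002: 2,389 litres at €0.33/litre → €788.37
8 August – 31 December 2002: 17,186 litres at €0.15/litre → €2,577.90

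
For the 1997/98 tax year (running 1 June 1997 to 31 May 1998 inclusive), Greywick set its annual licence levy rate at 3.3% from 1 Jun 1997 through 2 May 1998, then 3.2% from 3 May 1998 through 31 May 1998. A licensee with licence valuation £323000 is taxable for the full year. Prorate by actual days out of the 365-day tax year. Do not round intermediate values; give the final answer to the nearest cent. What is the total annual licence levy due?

1 Jun 1997 – 2 May 1998: 336 days at 3.3% → £323000 × 3.3% × 336/365 = £9812.1205
3 May – 31 May 1998: 29 days at 3.2% → £323000 × 3.2% × 29/365 = £821.2164
Total = £10633.3370

£10633.34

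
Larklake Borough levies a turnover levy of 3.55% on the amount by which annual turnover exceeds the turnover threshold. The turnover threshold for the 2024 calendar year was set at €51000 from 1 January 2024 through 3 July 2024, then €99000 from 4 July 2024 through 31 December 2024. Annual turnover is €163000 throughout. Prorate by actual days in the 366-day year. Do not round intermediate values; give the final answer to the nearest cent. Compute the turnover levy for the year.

1 January – 3 July 2024: 185 days, exemption €51000 → (€163000 − €51000) × 3.55% × 185/366 = €2009.7268
4 July – 31 December 2024: 181 days, exemption €99000 → (€163000 − €99000) × 3.55% × 181/366 = €1123.5847
Total = €3133.3115

€3133.31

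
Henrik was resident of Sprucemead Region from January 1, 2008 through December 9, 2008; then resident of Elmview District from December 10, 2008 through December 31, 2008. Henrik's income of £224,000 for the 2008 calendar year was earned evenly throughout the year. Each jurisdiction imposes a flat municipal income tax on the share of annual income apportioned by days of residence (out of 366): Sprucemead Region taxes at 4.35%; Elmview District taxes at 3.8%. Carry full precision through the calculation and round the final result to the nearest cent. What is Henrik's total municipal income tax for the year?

Sprucemead Region, January 1 – December 9, 2008: 344 days → £224,000 × 4.35% × 344/366 = £9,158.2951
Elmview District, December 10 – December 31, 2008: 22 days → £224,000 × 3.8% × 22/366 = £511.6503
Total = £9,669.9454

£9,669.95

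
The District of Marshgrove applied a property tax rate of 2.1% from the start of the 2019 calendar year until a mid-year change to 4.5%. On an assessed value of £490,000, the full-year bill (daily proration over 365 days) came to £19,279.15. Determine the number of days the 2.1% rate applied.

Let d = days at the first rate; then 365 − d days at the second rate.
£490,000 × [2.1%·d + 4.5%·(365−d)] / 365 = £19,279.15
Solving gives d = 86, so the new rate took effect on 28 March 2019.

86 days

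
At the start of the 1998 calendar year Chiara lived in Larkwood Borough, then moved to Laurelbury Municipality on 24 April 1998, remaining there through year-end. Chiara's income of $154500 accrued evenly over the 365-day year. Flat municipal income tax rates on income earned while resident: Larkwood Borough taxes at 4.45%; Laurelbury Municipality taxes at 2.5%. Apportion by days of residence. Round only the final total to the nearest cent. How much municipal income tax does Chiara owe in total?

Larkwood Borough, 1 January – 23 April 1998: 113 days → $154500 × 4.45% × 113/365 = $2128.5021
Laurelbury Municipality, 24 April – 31 December 1998: 252 days → $154500 × 2.5% × 252/365 = $2666.7123
Total = $4795.2144

$4795.21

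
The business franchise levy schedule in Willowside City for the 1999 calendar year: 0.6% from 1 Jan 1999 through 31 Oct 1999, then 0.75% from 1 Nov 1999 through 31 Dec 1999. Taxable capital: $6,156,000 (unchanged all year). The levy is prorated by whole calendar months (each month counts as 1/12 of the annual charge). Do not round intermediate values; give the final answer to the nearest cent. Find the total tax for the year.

1 Jan – 31 Oct 1999: 10 months at 0.6% → $6,156,000 × 0.6% × 10/12 = $30,780.0000
1 Nov – 31 Dec 1999: 2 months at 0.75% → $6,156,000 × 0.75% × 2/12 = $7,695.0000
Total = $38,475.0000

$38,475.00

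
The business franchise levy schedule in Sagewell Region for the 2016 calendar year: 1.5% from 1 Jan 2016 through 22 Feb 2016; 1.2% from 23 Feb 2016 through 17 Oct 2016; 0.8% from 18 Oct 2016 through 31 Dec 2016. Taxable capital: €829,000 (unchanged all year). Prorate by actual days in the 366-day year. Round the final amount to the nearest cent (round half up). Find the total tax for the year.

1 Jan – 22 Feb 2016: 53 days at 1.5% → €829,000 × 1.5% × 53/366 = €1,800.6967
23 Feb – 17 Oct 2016: 238 days at 1.2% → €829,000 × 1.2% × 238/366 = €6,468.9180
18 Oct – 31 Dec 2016: 75 days at 0.8% → €829,000 × 0.8% × 75/366 = €1,359.0164
Total = €9,628.6311

€9,628.63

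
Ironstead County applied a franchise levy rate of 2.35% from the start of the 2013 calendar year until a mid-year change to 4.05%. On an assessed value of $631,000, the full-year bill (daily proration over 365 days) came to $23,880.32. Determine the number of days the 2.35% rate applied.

Let d = days at the first rate; then 365 − d days at the second rate.
$631,000 × [2.35%·d + 4.05%·(365−d)] / 365 = $23,880.32
Solving gives d = 57, so the new rate took effect on 27 February 2013.

57 days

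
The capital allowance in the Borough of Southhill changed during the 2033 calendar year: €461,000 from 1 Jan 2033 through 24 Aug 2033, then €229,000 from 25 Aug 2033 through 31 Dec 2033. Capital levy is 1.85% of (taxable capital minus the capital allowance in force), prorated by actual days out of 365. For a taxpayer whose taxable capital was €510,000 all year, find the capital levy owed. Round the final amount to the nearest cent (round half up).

1 Jan – 24 Aug 2033: 236 days, exemption €461,000 → (€510,000 − €461,000) × 1.85% × 236/365 = €586.1205
25 Aug – 31 Dec 2033: 129 days, exemption €229,000 → (€510,000 − €229,000) × 1.85% × 129/365 = €1,837.2781
Total = €2,423.3986

€2,423.40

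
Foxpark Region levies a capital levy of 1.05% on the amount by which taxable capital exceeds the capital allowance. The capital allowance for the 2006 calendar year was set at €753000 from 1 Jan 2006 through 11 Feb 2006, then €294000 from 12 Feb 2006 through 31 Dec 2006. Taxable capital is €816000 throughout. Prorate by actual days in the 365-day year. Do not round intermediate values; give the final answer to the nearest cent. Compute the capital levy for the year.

1 Jan – 11 Feb 2006: 42 days, exemption €753000 → (€816000 − €753000) × 1.05% × 42/365 = €76.1178
12 Feb – 31 Dec 2006: 323 days, exemption €294000 → (€816000 − €294000) × 1.05% × 323/365 = €4850.3096
Total = €4926.4274

€4926.43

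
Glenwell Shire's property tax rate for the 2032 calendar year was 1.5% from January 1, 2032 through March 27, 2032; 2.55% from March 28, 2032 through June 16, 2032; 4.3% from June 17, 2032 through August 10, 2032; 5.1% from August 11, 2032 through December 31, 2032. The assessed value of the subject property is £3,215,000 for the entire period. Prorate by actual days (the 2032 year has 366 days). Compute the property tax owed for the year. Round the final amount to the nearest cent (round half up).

January 1 – March 27, 2032: 87 days at 1.5% → £3,215,000 × 1.5% × 87/366 = £11,463.3197
March 28 – June 16, 2032: 81 days at 2.55% → £3,215,000 × 2.55% × 81/366 = £18,143.6680
June 17 – August 10, 2032: 55 days at 4.3% → £3,215,000 × 4.3% × 55/366 = £20,774.5219
August 11 – December 31, 2032: 143 days at 5.1% → £3,215,000 × 5.1% × 143/366 = £64,062.8279
Total = £114,444.3374

£114,444.34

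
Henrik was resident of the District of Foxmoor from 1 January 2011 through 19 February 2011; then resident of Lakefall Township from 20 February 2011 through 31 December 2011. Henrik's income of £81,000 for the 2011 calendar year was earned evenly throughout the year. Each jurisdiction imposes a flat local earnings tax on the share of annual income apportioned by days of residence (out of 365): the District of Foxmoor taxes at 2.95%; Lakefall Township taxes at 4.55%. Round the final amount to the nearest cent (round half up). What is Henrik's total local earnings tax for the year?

The District of Foxmoor, 1 January – 19 February 2011: 50 days → £81,000 × 2.95% × 50/365 = £327.3288
Lakefall Township, 20 February – 31 December 2011: 315 days → £81,000 × 4.55% × 315/365 = £3,180.6370
Total = £3,507.9658

£3,507.97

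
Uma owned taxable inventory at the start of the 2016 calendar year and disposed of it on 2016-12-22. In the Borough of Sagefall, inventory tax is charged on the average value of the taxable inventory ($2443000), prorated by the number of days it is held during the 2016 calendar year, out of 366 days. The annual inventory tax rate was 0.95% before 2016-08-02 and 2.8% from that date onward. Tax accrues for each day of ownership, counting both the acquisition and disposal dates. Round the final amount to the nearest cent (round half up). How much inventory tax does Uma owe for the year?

2016-01-01 to 2016-08-01: 214 days at 0.95% → $2443000 × 0.95% × 214/366 = $13569.9973
2016-08-02 to 2016-12-22: 143 days at 2.8% → $2443000 × 2.8% × 143/366 = $26726.1530
Total = $40296.1503

$40296.15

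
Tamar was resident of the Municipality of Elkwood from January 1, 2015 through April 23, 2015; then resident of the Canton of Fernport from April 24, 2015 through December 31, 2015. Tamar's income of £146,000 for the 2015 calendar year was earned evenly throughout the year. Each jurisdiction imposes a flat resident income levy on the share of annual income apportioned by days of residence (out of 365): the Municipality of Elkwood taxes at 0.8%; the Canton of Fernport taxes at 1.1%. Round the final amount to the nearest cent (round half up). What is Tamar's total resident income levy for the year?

The Municipality of Elkwood, January 1 – April 23, 2015: 113 days → £146,000 × 0.8% × 113/365 = £361.6000
The Canton of Fernport, April 24 – December 31, 2015: 252 days → £146,000 × 1.1% × 252/365 = £1,108.8000
Total = £1,470.4000

£1,470.40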